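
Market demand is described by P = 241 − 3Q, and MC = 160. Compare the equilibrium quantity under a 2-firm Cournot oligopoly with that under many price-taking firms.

Cournot with 2 identical firms: the symmetric best-response condition is 241 − 9q = 160. Each firm produces q = 9, total output Q = 18, price P = 187.
Competitive firms price at marginal cost: P = 160, giving Q = 27.

Cournot: Q = 18; Competition: Q = 27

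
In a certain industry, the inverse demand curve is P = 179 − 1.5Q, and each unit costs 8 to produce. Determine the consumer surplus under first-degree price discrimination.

CS = 0

Under first-degree price discrimination the firm charges each unit its demand price and produces up to where P = MC, i.e. Q = 114. Consumer surplus is zero; producer surplus equals total surplus.
CS = 0.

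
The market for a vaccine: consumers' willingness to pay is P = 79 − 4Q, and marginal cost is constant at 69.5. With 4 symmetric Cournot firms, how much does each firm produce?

q_i = 0.475

In a 4-firm Cournot equilibrium, symmetry and the first-order condition give q = (79 − 69.5)/(20) = 0.475. So Q = 1.9 and P = 71.4.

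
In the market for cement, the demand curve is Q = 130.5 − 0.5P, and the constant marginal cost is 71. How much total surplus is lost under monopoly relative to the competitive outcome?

DWL = 2256.25

Inverting demand: P = 261 − 2Q.
Perfect competition: P = MC = 71, so 261 − 2Q = 71 and Q = 95.
A monopolist chooses Q where MR = MC. MR = 261 − 4Q; setting this equal to 71 gives Q = 47.5 and P = 166.
DWL is the triangle between Q = 47.5 and Q = 95: ½·(95 − 47.5)·(166 − 71) = 2256.25.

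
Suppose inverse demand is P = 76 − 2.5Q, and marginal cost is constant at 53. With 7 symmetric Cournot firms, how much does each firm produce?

q_i = 1.15

Cournot with 7 identical firms: the symmetric best-response condition is 76 − 20q = 53. Each firm produces q = 1.15, total output Q = 8.05, price P = 55.875.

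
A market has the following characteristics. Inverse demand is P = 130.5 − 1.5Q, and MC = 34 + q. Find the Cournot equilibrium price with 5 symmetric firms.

With 5 symmetric Cournot firms, each firm's FOC gives 130.5 − 9q = 34 + q, so q = 9.65, Q = 5·9.65 = 48.25, and P = 58.125.

P = 58.125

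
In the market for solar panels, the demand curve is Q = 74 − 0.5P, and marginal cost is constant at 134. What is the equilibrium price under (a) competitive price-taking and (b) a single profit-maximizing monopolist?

Competition: P = 134; Monopoly: P = 141

Inverting demand: P = 148 − 2Q.
Perfect competition: P = MC = 134, so 148 − 2Q = 134 and Q = 7.
The monopolist equates marginal revenue to marginal cost: 148 − 4Q = 134, so Q = 3.5. From demand, P = 141.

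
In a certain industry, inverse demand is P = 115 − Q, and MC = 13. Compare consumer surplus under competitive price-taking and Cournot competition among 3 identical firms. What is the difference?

Consumer surplus falls by 2275.875

Competitive firms price at marginal cost: P = 13, giving Q = 102.
CS = ½·(115 − 13)·102 = 5202.
Cournot with 3 identical firms: the symmetric best-response condition is 115 − 4q = 13. Each firm produces q = 25.5, total output Q = 76.5, price P = 38.5.
CS = ½·(115 − 38.5)·76.5 = 2926.125.
Change in consumer surplus: 2926.125 − 5202 = −2275.875.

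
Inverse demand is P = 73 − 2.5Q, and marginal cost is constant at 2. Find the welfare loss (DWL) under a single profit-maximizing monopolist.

Under competition P = MC = 2, so Q = (73 − 2)/2.5 = 28.4.
Monopoly sets MR = MC: 73 − 5Q = 2 ⇒ Q = 14.2, P = 73 − 2.5·14.2 = 37.5.
DWL is the triangle between Q = 14.2 and Q = 28.4: ½·(28.4 − 14.2)·(37.5 − 2) = 252.05.

DWL = 252.05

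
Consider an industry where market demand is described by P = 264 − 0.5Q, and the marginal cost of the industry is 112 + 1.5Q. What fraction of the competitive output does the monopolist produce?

The monopolist equates marginal revenue to marginal cost: 264 − Q = 112 + 1.5Q, so Q = 60.8. From demand, P = 233.6.
Under competition P = MC: 264 − 0.5Q = 112 + 1.5Q ⇒ Q = 76, P = 226.
Ratio Q_m/Q_c = 60.8/76 = 0.8.

Q_m/Q_c = 0.8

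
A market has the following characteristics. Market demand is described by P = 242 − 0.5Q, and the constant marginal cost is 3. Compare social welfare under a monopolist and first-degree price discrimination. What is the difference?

The monopolist equates marginal revenue to marginal cost: 242 − Q = 3, so Q = 239. From demand, P = 122.5.
CS = ½·(242 − 122.5)·239 = 14280.25; PS = (122.5 − 3)·239 = 28560.5; TS = 42840.75.
A perfectly discriminating monopolist sells every unit with P(Q) ≥ MC(Q), so output equals the competitive quantity Q = 478. Each buyer pays their reservation price, so CS = 0 and the firm captures all surplus.
TS = 57121 (equal to competitive TS).
Change in social welfare: 57121 − 42840.75 = 14280.25.

Social welfare rises by 14280.25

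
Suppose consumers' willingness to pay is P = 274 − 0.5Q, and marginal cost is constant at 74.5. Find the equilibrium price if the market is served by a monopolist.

A monopolist chooses Q where MR = MC. MR = 274 − Q; setting this equal to 74.5 gives Q = 199.5 and P = 174.25.

P = 174.25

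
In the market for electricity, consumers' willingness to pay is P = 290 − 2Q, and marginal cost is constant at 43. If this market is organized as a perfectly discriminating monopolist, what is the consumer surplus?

CS = 0

A perfectly discriminating monopolist sells every unit with P(Q) ≥ MC(Q), so output equals the competitive quantity Q = 123.5. Each buyer pays their reservation price, so CS = 0 and the firm captures all surplus.
CS = 0.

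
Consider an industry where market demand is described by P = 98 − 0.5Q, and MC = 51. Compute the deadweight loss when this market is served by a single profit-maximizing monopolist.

DWL = 552.25

Competitive firms price at marginal cost: P = 51, giving Q = 94.
A monopolist chooses Q where MR = MC. MR = 98 − Q; setting this equal to 51 gives Q = 47 and P = 74.5.
DWL is the triangle between Q = 47 and Q = 94: ½·(94 − 47)·(74.5 − 51) = 552.25.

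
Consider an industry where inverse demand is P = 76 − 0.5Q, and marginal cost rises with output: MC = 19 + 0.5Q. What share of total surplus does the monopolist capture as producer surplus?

PS/TS = 0.75

A monopolist chooses Q where MR = MC. MR = 76 − Q; setting this equal to 19 + 0.5Q gives Q = 38 and P = 57.
CS = ½·(76 − 57)·38 = 361.
PS = P·Q − VC(Q) = 57·38 − (19·38 + ½·0.5·38²) = 1083.
Share captured = PS/TS = 1083/1444 = 0.75.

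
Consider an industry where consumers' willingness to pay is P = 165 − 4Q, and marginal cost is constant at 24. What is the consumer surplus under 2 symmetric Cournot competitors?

Cournot with 2 identical firms: the symmetric best-response condition is 165 − 12q = 24. Each firm produces q = 11.75, total output Q = 23.5, price P = 71.
CS = ½·(165 − 71)·23.5 = 1104.5.

CS = 1104.5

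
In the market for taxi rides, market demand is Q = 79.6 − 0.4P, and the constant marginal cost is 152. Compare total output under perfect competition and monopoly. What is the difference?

Inverting demand: P = 199 − 2.5Q.
Competitive firms price at marginal cost: P = 152, giving Q = 18.8.
A monopolist chooses Q where MR = MC. MR = 199 − 5Q; setting this equal to 152 gives Q = 9.4 and P = 175.5.
Change in total output: 9.4 − 18.8 = −9.4.

Q falls by 9.4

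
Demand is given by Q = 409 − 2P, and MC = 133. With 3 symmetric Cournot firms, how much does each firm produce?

Inverting demand: P = 204.5 − 0.5Q.
With 3 symmetric Cournot firms, each firm's FOC gives 204.5 − 2q = 133, so q = 35.75, Q = 3·35.75 = 107.25, and P = 150.875.

q_i = 35.75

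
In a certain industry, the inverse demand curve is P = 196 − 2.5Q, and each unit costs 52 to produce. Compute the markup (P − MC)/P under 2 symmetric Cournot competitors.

Lerner index = 0.48

With 2 symmetric Cournot firms, each firm's FOC gives 196 − 7.5q = 52, so q = 19.2, Q = 2·19.2 = 38.4, and P = 100.
Lerner index = (P − MC)/P = (100 − 52)/100 = 0.48.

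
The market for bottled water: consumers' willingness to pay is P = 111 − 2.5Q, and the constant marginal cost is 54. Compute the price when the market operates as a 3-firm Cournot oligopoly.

With 3 symmetric Cournot firms, each firm's FOC gives 111 − 10q = 54, so q = 5.7, Q = 3·5.7 = 17.1, and P = 68.25.

P = 68.25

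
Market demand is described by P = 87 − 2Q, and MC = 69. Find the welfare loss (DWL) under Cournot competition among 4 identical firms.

Perfect competition: P = MC = 69, so 87 − 2Q = 69 and Q = 9.
With 4 symmetric Cournot firms, each firm's FOC gives 87 − 10q = 69, so q = 1.8, Q = 4·1.8 = 7.2, and P = 72.6.
DWL is the triangle between Q = 7.2 and Q = 9: ½·(9 − 7.2)·(72.6 − 69) = 3.24.

DWL = 3.24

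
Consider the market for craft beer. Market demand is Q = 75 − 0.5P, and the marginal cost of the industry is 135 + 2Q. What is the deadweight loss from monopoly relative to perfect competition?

Inverting demand: P = 150 − 2Q.
Competitive equilibrium sets price equal to marginal cost: 150 − 2Q = 135 + 2Q, so Q = 3.75 and P = 142.5.
Monopoly sets MR = MC: 150 − 4Q = 135 + 2Q ⇒ Q = 2.5, P = 150 − 2·2.5 = 145.
CS = ½·(150 − 142.5)·3.75 = 225/16; PS = (142.5·3.75 − 135·3.75 − ½·2·3.75²) = 225/16; TS = 28.125.
CS = ½·(150 − 145)·2.5 = 6.25; PS = (145·2.5 − 135·2.5 − ½·2·2.5²) = 18.75; TS = 25.
DWL = 28.125 − 25 = 3.125.

DWL = 3.125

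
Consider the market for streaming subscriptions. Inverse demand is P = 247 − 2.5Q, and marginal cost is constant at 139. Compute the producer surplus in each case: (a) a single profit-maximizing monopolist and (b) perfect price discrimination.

Monopoly sets MR = MC: 247 − 5Q = 139 ⇒ Q = 21.6, P = 247 − 2.5·21.6 = 193.
PS = (193 − 139)·21.6 = 1166.4.
A perfectly discriminating monopolist sells every unit with P(Q) ≥ MC(Q), so output equals the competitive quantity Q = 43.2. Each buyer pays their reservation price, so CS = 0 and the firm captures all surplus.
PS = ½·(247 − 139)·43.2 = 2332.8.

Monopoly: PS = 1166.4; Perfect PD: PS = 2332.8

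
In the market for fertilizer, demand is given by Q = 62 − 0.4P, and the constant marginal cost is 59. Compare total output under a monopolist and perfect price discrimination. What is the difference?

Total output rises by 19.2

Inverting demand: P = 155 − 2.5Q.
The monopolist equates marginal revenue to marginal cost: 155 − 5Q = 59, so Q = 19.2. From demand, P = 107.
A perfectly discriminating monopolist sells every unit with P(Q) ≥ MC(Q), so output equals the competitive quantity Q = 38.4. Each buyer pays their reservation price, so CS = 0 and the firm captures all surplus.
Change in total output: 38.4 − 19.2 = 19.2.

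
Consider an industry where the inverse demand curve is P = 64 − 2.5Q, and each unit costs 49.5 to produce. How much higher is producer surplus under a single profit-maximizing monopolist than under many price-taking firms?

Producer surplus rises by 21.025

Competitive firms price at marginal cost: P = 49.5, giving Q = 5.8.
PS = (49.5 − 49.5)·5.8 = 0.
A monopolist chooses Q where MR = MC. MR = 64 − 5Q; setting this equal to 49.5 gives Q = 2.9 and P = 56.75.
PS = (56.75 − 49.5)·2.9 = 21.025.
Change in producer surplus: 21.025 − 0 = 21.025.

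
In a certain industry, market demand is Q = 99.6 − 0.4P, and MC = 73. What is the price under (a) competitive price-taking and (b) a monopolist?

Inverting demand: P = 249 − 2.5Q.
Under competition P = MC = 73, so Q = (249 − 73)/2.5 = 70.4.
Monopoly sets MR = MC: 249 − 5Q = 73 ⇒ Q = 35.2, P = 249 − 2.5·35.2 = 161.

Competition: P = 73; Monopoly: P = 161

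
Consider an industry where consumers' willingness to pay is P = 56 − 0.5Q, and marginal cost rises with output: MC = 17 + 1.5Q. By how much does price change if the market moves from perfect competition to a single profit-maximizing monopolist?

Under competition P = MC: 56 − 0.5Q = 17 + 1.5Q ⇒ Q = 19.5, P = 46.25.
Monopoly sets MR = MC: 56 − Q = 17 + 1.5Q ⇒ Q = 15.6, P = 56 − 0.5·15.6 = 48.2.
Change in price: 48.2 − 46.25 = 1.95.

P rises by 1.95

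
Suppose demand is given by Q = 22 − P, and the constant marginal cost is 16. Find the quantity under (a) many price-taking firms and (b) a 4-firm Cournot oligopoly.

Competition: Q = 6; Cournot: Q = 4.8

Inverting demand: P = 22 − Q.
Perfect competition: P = MC = 16, so 22 − Q = 16 and Q = 6.
Cournot with 4 identical firms: the symmetric best-response condition is 22 − 5q = 16. Each firm produces q = 1.2, total output Q = 4.8, price P = 17.2.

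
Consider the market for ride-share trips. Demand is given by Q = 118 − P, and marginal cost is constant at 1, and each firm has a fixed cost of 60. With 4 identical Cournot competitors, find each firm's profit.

π_i = 487.56

Inverting demand: P = 118 − Q.
In a 4-firm Cournot equilibrium, symmetry and the first-order condition give q = (118 − 1)/(5) = 23.4. So Q = 93.6 and P = 24.4.
Each firm's profit = (24.4 − 1)·23.4 − 60 = 487.56.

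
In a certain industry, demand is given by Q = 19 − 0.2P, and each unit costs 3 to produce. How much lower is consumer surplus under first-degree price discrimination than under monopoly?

Consumer surplus falls by 211.6

Inverting demand: P = 95 − 5Q.
The monopolist equates marginal revenue to marginal cost: 95 − 10Q = 3, so Q = 9.2. From demand, P = 49.
CS = ½·(95 − 49)·9.2 = 211.6.
Under first-degree price discrimination the firm charges each unit its demand price and produces up to where P = MC, i.e. Q = 18.4. Consumer surplus is zero; producer surplus equals total surplus.
CS = 0.
Change in consumer surplus: 0 − 211.6 = −211.6.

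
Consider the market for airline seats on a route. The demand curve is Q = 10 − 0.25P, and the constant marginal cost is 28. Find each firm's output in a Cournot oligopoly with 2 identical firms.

Inverting demand: P = 40 − 4Q.
With 2 symmetric Cournot firms, each firm's FOC gives 40 − 12q = 28, so q = 1, Q = 2·1 = 2, and P = 32.

q_i = 1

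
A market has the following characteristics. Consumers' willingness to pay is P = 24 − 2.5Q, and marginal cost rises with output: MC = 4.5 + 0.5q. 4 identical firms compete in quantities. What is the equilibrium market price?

P = 9

Cournot with 4 identical firms: the symmetric best-response condition is 24 − 12.5q = 4.5 + 0.5q. Each firm produces q = 1.5, total output Q = 6, price P = 9.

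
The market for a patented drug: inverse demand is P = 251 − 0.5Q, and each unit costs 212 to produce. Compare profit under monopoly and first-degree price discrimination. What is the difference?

π rises by 760.5

A monopolist chooses Q where MR = MC. MR = 251 − Q; setting this equal to 212 gives Q = 39 and P = 231.5.
Profit = (231.5 − 212)·39 = 760.5.
A perfectly discriminating monopolist sells every unit with P(Q) ≥ MC(Q), so output equals the competitive quantity Q = 78. Each buyer pays their reservation price, so CS = 0 and the firm captures all surplus.
PS equals the full surplus area, 1521. Profit = 1521 = 1521.
Change in profit: 1521 − 760.5 = 760.5.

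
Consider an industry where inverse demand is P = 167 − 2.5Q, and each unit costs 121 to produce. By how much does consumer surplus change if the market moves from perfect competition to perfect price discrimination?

Competitive firms price at marginal cost: P = 121, giving Q = 18.4.
CS = ½·(167 − 121)·18.4 = 423.2.
With perfect price discrimination, output is the efficient level Q = 18.4 (where demand meets MC), but every buyer pays their willingness to pay: CS = 0 and PS = total surplus.
CS = 0.
Change in consumer surplus: 0 − 423.2 = −423.2.

Consumer surplus falls by 423.2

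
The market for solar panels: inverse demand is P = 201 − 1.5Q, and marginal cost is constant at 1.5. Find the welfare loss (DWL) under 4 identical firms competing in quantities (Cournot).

Competitive firms price at marginal cost: P = 1.5, giving Q = 133.
Cournot with 4 identical firms: the symmetric best-response condition is 201 − 7.5q = 1.5. Each firm produces q = 26.6, total output Q = 106.4, price P = 41.4.
DWL is the triangle between Q = 106.4 and Q = 133: ½·(133 − 106.4)·(41.4 − 1.5) = 530.67.

DWL = 530.67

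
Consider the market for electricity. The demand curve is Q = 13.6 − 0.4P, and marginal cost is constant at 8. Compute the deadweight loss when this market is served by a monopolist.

DWL = 33.8

Inverting demand: P = 34 − 2.5Q.
Perfect competition: P = MC = 8, so 34 − 2.5Q = 8 and Q = 10.4.
The monopolist equates marginal revenue to marginal cost: 34 − 5Q = 8, so Q = 5.2. From demand, P = 21.
DWL is the triangle between Q = 5.2 and Q = 10.4: ½·(10.4 − 5.2)·(21 − 8) = 33.8.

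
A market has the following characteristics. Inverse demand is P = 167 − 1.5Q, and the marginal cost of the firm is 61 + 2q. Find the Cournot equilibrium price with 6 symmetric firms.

With 6 symmetric Cournot firms, each firm's FOC gives 167 − 10.5q = 61 + 2q, so q = 8.48, Q = 6·8.48 = 50.88, and P = 90.68.

P = 90.68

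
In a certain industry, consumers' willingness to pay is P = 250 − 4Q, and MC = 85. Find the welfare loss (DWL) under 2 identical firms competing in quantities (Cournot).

DWL = 378.125

Competitive firms price at marginal cost: P = 85, giving Q = 41.25.
In a 2-firm Cournot equilibrium, symmetry and the first-order condition give q = (250 − 85)/(12) = 13.75. So Q = 27.5 and P = 140.
DWL is the triangle between Q = 27.5 and Q = 41.25: ½·(41.25 − 27.5)·(140 − 85) = 378.125.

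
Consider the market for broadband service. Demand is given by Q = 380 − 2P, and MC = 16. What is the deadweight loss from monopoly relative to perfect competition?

Inverting demand: P = 190 − 0.5Q.
Competitive firms price at marginal cost: P = 16, giving Q = 348.
Monopoly sets MR = MC: 190 − Q = 16 ⇒ Q = 174, P = 190 − 0.5·174 = 103.
DWL is the triangle between Q = 174 and Q = 348: ½·(348 − 174)·(103 − 16) = 7569.

DWL = 7569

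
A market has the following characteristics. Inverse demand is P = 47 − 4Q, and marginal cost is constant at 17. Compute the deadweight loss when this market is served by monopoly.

DWL = 28.125

Under competition P = MC = 17, so Q = (47 − 17)/4 = 7.5.
Monopoly sets MR = MC: 47 − 8Q = 17 ⇒ Q = 3.75, P = 47 − 4·3.75 = 32.
DWL is the triangle between Q = 3.75 and Q = 7.5: ½·(7.5 − 3.75)·(32 − 17) = 28.125.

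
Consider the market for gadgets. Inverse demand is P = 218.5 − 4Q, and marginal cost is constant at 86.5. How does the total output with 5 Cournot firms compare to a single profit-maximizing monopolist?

Cournot: Q = 27.5; Monopoly: Q = 16.5

In a 5-firm Cournot equilibrium, symmetry and the first-order condition give q = (218.5 − 86.5)/(24) = 5.5. So Q = 27.5 and P = 108.5.
Monopoly sets MR = MC: 218.5 − 8Q = 86.5 ⇒ Q = 16.5, P = 218.5 − 4·16.5 = 152.5.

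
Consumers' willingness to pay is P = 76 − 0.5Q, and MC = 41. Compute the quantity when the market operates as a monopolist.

Q = 35

A monopolist chooses Q where MR = MC. MR = 76 − Q; setting this equal to 41 gives Q = 35 and P = 58.5.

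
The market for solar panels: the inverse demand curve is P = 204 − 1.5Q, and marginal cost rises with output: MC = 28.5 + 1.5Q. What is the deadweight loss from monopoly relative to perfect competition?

DWL = 570.375

Under competition P = MC: 204 − 1.5Q = 28.5 + 1.5Q ⇒ Q = 58.5, P = 116.25.
Monopoly sets MR = MC: 204 − 3Q = 28.5 + 1.5Q ⇒ Q = 39, P = 204 − 1.5·39 = 145.5.
CS = ½·(204 − 116.25)·58.5 = 41067/16; PS = (116.25·58.5 − 28.5·58.5 − ½·1.5·58.5²) = 41067/16; TS = 5133.375.
CS = ½·(204 − 145.5)·39 = 1140.75; PS = (145.5·39 − 28.5·39 − ½·1.5·39²) = 3422.25; TS = 4563.
DWL = 5133.375 − 4563 = 570.375.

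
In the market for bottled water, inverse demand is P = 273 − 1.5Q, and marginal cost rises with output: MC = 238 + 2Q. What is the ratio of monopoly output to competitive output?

Q_m/Q_c = 0.7

The monopolist equates marginal revenue to marginal cost: 273 − 3Q = 238 + 2Q, so Q = 7. From demand, P = 262.5.
Competitive equilibrium sets price equal to marginal cost: 273 − 1.5Q = 238 + 2Q, so Q = 10 and P = 258.
Ratio Q_m/Q_c = 7/10 = 0.7.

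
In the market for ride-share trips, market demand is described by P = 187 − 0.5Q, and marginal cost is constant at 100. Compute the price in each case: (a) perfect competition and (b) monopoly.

Competitive firms price at marginal cost: P = 100, giving Q = 174.
A monopolist chooses Q where MR = MC. MR = 187 − Q; setting this equal to 100 gives Q = 87 and P = 143.5.

Competition: P = 100; Monopoly: P = 143.5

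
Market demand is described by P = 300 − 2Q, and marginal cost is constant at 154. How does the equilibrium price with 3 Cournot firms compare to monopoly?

Cournot: P = 190.5; Monopoly: P = 227

Cournot with 3 identical firms: the symmetric best-response condition is 300 − 8q = 154. Each firm produces q = 18.25, total output Q = 54.75, price P = 190.5.
The monopolist equates marginal revenue to marginal cost: 300 − 4Q = 154, so Q = 36.5. From demand, P = 227.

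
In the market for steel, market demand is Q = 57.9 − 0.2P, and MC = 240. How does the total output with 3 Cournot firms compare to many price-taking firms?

Inverting demand: P = 289.5 − 5Q.
With 3 symmetric Cournot firms, each firm's FOC gives 289.5 − 20q = 240, so q = 2.475, Q = 3·2.475 = 7.425, and P = 252.375.
Perfect competition: P = MC = 240, so 289.5 − 5Q = 240 and Q = 9.9.

Cournot: Q = 7.425; Competition: Q = 9.9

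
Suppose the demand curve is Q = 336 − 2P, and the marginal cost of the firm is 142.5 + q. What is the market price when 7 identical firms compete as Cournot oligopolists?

Inverting demand: P = 168 − 0.5Q.
In a 7-firm Cournot equilibrium, symmetry and the first-order condition give q = (168 − 142.5)/(5) = 5.1. So Q = 35.7 and P = 150.15.

P = 150.15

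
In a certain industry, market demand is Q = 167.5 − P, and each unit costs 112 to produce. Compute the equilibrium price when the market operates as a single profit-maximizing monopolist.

P = 139.75

Inverting demand: P = 167.5 − Q.
A monopolist chooses Q where MR = MC. MR = 167.5 − 2Q; setting this equal to 112 gives Q = 27.75 and P = 139.75.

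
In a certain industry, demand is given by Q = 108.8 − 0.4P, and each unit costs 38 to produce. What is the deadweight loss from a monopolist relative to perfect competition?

DWL = 2737.8

Inverting demand: P = 272 − 2.5Q.
Competitive firms price at marginal cost: P = 38, giving Q = 93.6.
The monopolist equates marginal revenue to marginal cost: 272 − 5Q = 38, so Q = 46.8. From demand, P = 155.
DWL is the triangle between Q = 46.8 and Q = 93.6: ½·(93.6 − 46.8)·(155 − 38) = 2737.8.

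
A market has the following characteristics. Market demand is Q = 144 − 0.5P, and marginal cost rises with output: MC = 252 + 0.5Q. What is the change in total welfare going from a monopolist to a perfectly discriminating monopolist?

Total welfare rises by 51.2

Inverting demand: P = 288 − 2Q.
A monopolist chooses Q where MR = MC. MR = 288 − 4Q; setting this equal to 252 + 0.5Q gives Q = 8 and P = 272.
CS = ½·(288 − 272)·8 = 64; PS = (272·8 − 252·8 − ½·0.5·8²) = 144; TS = 208.
Under first-degree price discrimination the firm charges each unit its demand price and produces up to where P = MC, i.e. Q = 14.4. Consumer surplus is zero; producer surplus equals total surplus.
TS = 259.2 (equal to competitive TS).
Change in total welfare: 259.2 − 208 = 51.2.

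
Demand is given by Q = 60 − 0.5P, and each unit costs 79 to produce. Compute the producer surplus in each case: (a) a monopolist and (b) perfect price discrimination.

Inverting demand: P = 120 − 2Q.
A monopolist chooses Q where MR = MC. MR = 120 − 4Q; setting this equal to 79 gives Q = 10.25 and P = 99.5.
PS = (99.5 − 79)·10.25 = 210.125.
Under first-degree price discrimination the firm charges each unit its demand price and produces up to where P = MC, i.e. Q = 20.5. Consumer surplus is zero; producer surplus equals total surplus.
PS = ½·(120 − 79)·20.5 = 420.25.

Monopoly: PS = 210.125; Perfect PD: PS = 420.25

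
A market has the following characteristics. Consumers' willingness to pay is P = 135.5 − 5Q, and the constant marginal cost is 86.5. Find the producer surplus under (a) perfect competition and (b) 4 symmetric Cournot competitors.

Perfect competition: P = MC = 86.5, so 135.5 − 5Q = 86.5 and Q = 9.8.
PS = (86.5 − 86.5)·9.8 = 0.
With 4 symmetric Cournot firms, each firm's FOC gives 135.5 − 25q = 86.5, so q = 1.96, Q = 4·1.96 = 7.84, and P = 96.3.
PS = (96.3 − 86.5)·7.84 = 76.832.

Competition: PS = 0; Cournot: PS = 76.832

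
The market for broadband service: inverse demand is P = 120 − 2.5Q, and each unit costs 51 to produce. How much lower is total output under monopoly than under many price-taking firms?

Perfect competition: P = MC = 51, so 120 − 2.5Q = 51 and Q = 27.6.
A monopolist chooses Q where MR = MC. MR = 120 − 5Q; setting this equal to 51 gives Q = 13.8 and P = 85.5.
Change in total output: 13.8 − 27.6 = −13.8.

Total output falls by 13.8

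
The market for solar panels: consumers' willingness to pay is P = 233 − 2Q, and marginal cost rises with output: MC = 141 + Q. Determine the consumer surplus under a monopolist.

CS = 338.56

Monopoly sets MR = MC: 233 − 4Q = 141 + Q ⇒ Q = 18.4, P = 233 − 2·18.4 = 196.2.
CS = ½·(233 − 196.2)·18.4 = 338.56.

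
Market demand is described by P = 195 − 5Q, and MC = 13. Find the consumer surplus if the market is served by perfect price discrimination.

Under first-degree price discrimination the firm charges each unit its demand price and produces up to where P = MC, i.e. Q = 36.4. Consumer surplus is zero; producer surplus equals total surplus.
CS = 0.

CS = 0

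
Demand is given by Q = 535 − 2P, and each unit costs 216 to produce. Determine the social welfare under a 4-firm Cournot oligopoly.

TS = 2546.16

Inverting demand: P = 267.5 − 0.5Q.
In a 4-firm Cournot equilibrium, symmetry and the first-order condition give q = (267.5 − 216)/(2.5) = 20.6. So Q = 82.4 and P = 226.3.
CS = ½·(267.5 − 226.3)·82.4 = 1697.44; PS = (226.3 − 216)·82.4 = 848.72; TS = 2546.16.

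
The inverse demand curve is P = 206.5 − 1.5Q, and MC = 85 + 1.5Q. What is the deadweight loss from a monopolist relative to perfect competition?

Under competition P = MC: 206.5 − 1.5Q = 85 + 1.5Q ⇒ Q = 40.5, P = 145.75.
A monopolist chooses Q where MR = MC. MR = 206.5 − 3Q; setting this equal to 85 + 1.5Q gives Q = 27 and P = 166.
CS = ½·(206.5 − 145.75)·40.5 = 19683/16; PS = (145.75·40.5 − 85·40.5 − ½·1.5·40.5²) = 19683/16; TS = 2460.375.
CS = ½·(206.5 − 166)·27 = 546.75; PS = (166·27 − 85·27 − ½·1.5·27²) = 1640.25; TS = 2187.
DWL = 2460.375 − 2187 = 273.375.

DWL = 273.375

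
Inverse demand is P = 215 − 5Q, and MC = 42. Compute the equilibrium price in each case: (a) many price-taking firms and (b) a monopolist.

Competition: P = 42; Monopoly: P = 128.5

Competitive firms price at marginal cost: P = 42, giving Q = 34.6.
The monopolist equates marginal revenue to marginal cost: 215 − 10Q = 42, so Q = 17.3. From demand, P = 128.5.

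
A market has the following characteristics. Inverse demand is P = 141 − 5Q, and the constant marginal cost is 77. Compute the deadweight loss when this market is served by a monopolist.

Under competition P = MC = 77, so Q = (141 − 77)/5 = 12.8.
Monopoly sets MR = MC: 141 − 10Q = 77 ⇒ Q = 6.4, P = 141 − 5·6.4 = 109.
DWL is the triangle between Q = 6.4 and Q = 12.8: ½·(12.8 − 6.4)·(109 − 77) = 102.4.

DWL = 102.4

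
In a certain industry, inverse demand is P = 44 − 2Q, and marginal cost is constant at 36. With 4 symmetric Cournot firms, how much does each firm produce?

q_i = 0.8

In a 4-firm Cournot equilibrium, symmetry and the first-order condition give q = (44 − 36)/(10) = 0.8. So Q = 3.2 and P = 37.6.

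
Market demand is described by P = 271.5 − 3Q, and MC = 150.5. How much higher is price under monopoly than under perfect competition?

Under competition P = MC = 150.5, so Q = (271.5 − 150.5)/3 = 121/3.
The monopolist equates marginal revenue to marginal cost: 271.5 − 6Q = 150.5, so Q = 121/6. From demand, P = 211.
Change in price: 211 − 150.5 = 60.5.

Price rises by 60.5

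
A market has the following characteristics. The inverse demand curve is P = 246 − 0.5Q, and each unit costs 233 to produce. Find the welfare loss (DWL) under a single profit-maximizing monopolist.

DWL = 42.25

Perfect competition: P = MC = 233, so 246 − 0.5Q = 233 and Q = 26.
The monopolist equates marginal revenue to marginal cost: 246 − Q = 233, so Q = 13. From demand, P = 239.5.
DWL is the triangle between Q = 13 and Q = 26: ½·(26 − 13)·(239.5 − 233) = 42.25.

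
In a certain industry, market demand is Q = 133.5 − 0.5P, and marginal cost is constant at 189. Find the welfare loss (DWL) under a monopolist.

DWL = 380.25

Inverting demand: P = 267 − 2Q.
Perfect competition: P = MC = 189, so 267 − 2Q = 189 and Q = 39.
A monopolist chooses Q where MR = MC. MR = 267 − 4Q; setting this equal to 189 gives Q = 19.5 and P = 228.
DWL is the triangle between Q = 19.5 and Q = 39: ½·(39 − 19.5)·(228 − 189) = 380.25.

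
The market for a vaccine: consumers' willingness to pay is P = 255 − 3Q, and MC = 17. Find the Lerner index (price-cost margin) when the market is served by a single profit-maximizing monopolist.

The monopolist equates marginal revenue to marginal cost: 255 − 6Q = 17, so Q = 119/3. From demand, P = 136.
Lerner index = (P − MC)/P = (136 − 17)/136 = 0.875.

Lerner index = 0.875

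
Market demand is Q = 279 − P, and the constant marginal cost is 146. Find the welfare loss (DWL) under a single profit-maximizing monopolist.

DWL = 2211.125

Inverting demand: P = 279 − Q.
Perfect competition: P = MC = 146, so 279 − Q = 146 and Q = 133.
Monopoly sets MR = MC: 279 − 2Q = 146 ⇒ Q = 66.5, P = 279 − 66.5 = 212.5.
DWL is the triangle between Q = 66.5 and Q = 133: ½·(133 − 66.5)·(212.5 − 146) = 2211.125.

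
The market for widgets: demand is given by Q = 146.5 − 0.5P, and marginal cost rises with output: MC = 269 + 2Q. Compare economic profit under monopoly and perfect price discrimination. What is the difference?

π rises by 24

Inverting demand: P = 293 − 2Q.
A monopolist chooses Q where MR = MC. MR = 293 − 4Q; setting this equal to 269 + 2Q gives Q = 4 and P = 285.
Profit = 285·4 − (269·4 + ½·2·4²) = 48.
Under first-degree price discrimination the firm charges each unit its demand price and produces up to where P = MC, i.e. Q = 6. Consumer surplus is zero; producer surplus equals total surplus.
PS equals the full surplus area, 72. Profit = 72 = 72.
Change in economic profit: 72 − 48 = 24.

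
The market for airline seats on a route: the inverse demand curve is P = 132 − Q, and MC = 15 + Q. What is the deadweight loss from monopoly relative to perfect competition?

Competitive equilibrium sets price equal to marginal cost: 132 − Q = 15 + Q, so Q = 58.5 and P = 73.5.
Monopoly sets MR = MC: 132 − 2Q = 15 + Q ⇒ Q = 39, P = 132 − 39 = 93.
CS = ½·(132 − 73.5)·58.5 = 1711.125; PS = (73.5·58.5 − 15·58.5 − ½·1·58.5²) = 1711.125; TS = 3422.25.
CS = ½·(132 − 93)·39 = 760.5; PS = (93·39 − 15·39 − ½·1·39²) = 2281.5; TS = 3042.
DWL = 3422.25 − 3042 = 380.25.

DWL = 380.25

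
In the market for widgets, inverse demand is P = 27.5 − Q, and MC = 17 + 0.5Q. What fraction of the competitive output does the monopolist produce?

Q_m/Q_c = 0.6

Monopoly sets MR = MC: 27.5 − 2Q = 17 + 0.5Q ⇒ Q = 4.2, P = 27.5 − 4.2 = 23.3.
Under competition P = MC: 27.5 − Q = 17 + 0.5Q ⇒ Q = 7, P = 20.5.
Ratio Q_m/Q_c = 4.2/7 = 0.6.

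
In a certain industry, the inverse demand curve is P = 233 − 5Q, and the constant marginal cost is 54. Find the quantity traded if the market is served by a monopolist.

Q = 17.9

Monopoly sets MR = MC: 233 − 10Q = 54 ⇒ Q = 17.9, P = 233 − 5·17.9 = 143.5.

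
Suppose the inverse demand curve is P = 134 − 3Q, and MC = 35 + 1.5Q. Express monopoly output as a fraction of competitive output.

Q_m/Q_c = 0.6

Monopoly sets MR = MC: 134 − 6Q = 35 + 1.5Q ⇒ Q = 13.2, P = 134 − 3·13.2 = 94.4.
Under competition P = MC: 134 − 3Q = 35 + 1.5Q ⇒ Q = 22, P = 68.
Ratio Q_m/Q_c = 13.2/22 = 0.6.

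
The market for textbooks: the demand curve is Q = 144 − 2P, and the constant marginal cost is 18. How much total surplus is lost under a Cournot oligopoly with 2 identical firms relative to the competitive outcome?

DWL = 324

Inverting demand: P = 72 − 0.5Q.
Under competition P = MC = 18, so Q = (72 − 18)/0.5 = 108.
Cournot with 2 identical firms: the symmetric best-response condition is 72 − 1.5q = 18. Each firm produces q = 36, total output Q = 72, price P = 36.
DWL is the triangle between Q = 72 and Q = 108: ½·(108 − 72)·(36 − 18) = 324.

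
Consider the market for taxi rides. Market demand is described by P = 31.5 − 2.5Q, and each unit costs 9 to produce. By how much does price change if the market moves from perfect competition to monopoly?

P rises by 11.25

Under competition P = MC = 9, so Q = (31.5 − 9)/2.5 = 9.
A monopolist chooses Q where MR = MC. MR = 31.5 − 5Q; setting this equal to 9 gives Q = 4.5 and P = 20.25.
Change in price: 20.25 − 9 = 11.25.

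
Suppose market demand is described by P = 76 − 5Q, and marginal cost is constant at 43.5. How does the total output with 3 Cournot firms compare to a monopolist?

With 3 symmetric Cournot firms, each firm's FOC gives 76 − 20q = 43.5, so q = 1.625, Q = 3·1.625 = 4.875, and P = 51.625.
A monopolist chooses Q where MR = MC. MR = 76 − 10Q; setting this equal to 43.5 gives Q = 3.25 and P = 59.75.

Cournot: Q = 4.875; Monopoly: Q = 3.25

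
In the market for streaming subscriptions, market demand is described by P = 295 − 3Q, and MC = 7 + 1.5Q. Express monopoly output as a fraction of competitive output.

Q_m/Q_c = 0.6

The monopolist equates marginal revenue to marginal cost: 295 − 6Q = 7 + 1.5Q, so Q = 38.4. From demand, P = 179.8.
Competitive equilibrium sets price equal to marginal cost: 295 − 3Q = 7 + 1.5Q, so Q = 64 and P = 103.
Ratio Q_m/Q_c = 38.4/64 = 0.6.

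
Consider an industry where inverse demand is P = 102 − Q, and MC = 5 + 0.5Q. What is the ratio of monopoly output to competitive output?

Q_m/Q_c = 0.6

A monopolist chooses Q where MR = MC. MR = 102 − 2Q; setting this equal to 5 + 0.5Q gives Q = 38.8 and P = 63.2.
Under competition P = MC: 102 − Q = 5 + 0.5Q ⇒ Q = 194/3, P = 112/3.
Ratio Q_m/Q_c = 38.8/(194/3) = 0.6.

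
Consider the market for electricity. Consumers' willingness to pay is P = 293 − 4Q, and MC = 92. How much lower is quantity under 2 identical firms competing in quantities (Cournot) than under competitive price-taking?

Q falls by 16.75

Under competition P = MC = 92, so Q = (293 − 92)/4 = 50.25.
With 2 symmetric Cournot firms, each firm's FOC gives 293 − 12q = 92, so q = 16.75, Q = 2·16.75 = 33.5, and P = 159.
Change in quantity: 33.5 − 50.25 = −16.75.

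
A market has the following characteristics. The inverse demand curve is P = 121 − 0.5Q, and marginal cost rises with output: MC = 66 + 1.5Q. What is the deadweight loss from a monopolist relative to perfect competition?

DWL = 30.25

Under competition P = MC: 121 − 0.5Q = 66 + 1.5Q ⇒ Q = 27.5, P = 107.25.
A monopolist chooses Q where MR = MC. MR = 121 − Q; setting this equal to 66 + 1.5Q gives Q = 22 and P = 110.
CS = ½·(121 − 107.25)·27.5 = 3025/16; PS = (107.25·27.5 − 66·27.5 − ½·1.5·27.5²) = 9075/16; TS = 756.25.
CS = ½·(121 − 110)·22 = 121; PS = (110·22 − 66·22 − ½·1.5·22²) = 605; TS = 726.
DWL = 756.25 − 726 = 30.25.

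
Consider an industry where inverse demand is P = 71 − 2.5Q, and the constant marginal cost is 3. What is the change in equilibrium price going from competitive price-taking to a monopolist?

Under competition P = MC = 3, so Q = (71 − 3)/2.5 = 27.2.
The monopolist equates marginal revenue to marginal cost: 71 − 5Q = 3, so Q = 13.6. From demand, P = 37.
Change in equilibrium price: 37 − 3 = 34.

Equilibrium price rises by 34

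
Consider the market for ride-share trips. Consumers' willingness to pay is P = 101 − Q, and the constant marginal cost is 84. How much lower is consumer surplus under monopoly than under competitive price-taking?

Perfect competition: P = MC = 84, so 101 − Q = 84 and Q = 17.
CS = ½·(101 − 84)·17 = 144.5.
Monopoly sets MR = MC: 101 − 2Q = 84 ⇒ Q = 8.5, P = 101 − 8.5 = 92.5.
CS = ½·(101 − 92.5)·8.5 = 36.125.
Change in consumer surplus: 36.125 − 144.5 = −108.375.

CS falls by 108.375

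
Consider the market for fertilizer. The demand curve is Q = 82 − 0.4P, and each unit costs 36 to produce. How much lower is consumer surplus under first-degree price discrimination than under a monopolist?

Consumer surplus falls by 1428.05

Inverting demand: P = 205 − 2.5Q.
The monopolist equates marginal revenue to marginal cost: 205 − 5Q = 36, so Q = 33.8. From demand, P = 120.5.
CS = ½·(205 − 120.5)·33.8 = 1428.05.
Under first-degree price discrimination the firm charges each unit its demand price and produces up to where P = MC, i.e. Q = 67.6. Consumer surplus is zero; producer surplus equals total surplus.
CS = 0.
Change in consumer surplus: 0 − 1428.05 = −1428.05.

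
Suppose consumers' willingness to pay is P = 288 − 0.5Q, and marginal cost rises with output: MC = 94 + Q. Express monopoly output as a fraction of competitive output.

A monopolist chooses Q where MR = MC. MR = 288 − Q; setting this equal to 94 + Q gives Q = 97 and P = 239.5.
Competitive equilibrium sets price equal to marginal cost: 288 − 0.5Q = 94 + Q, so Q = 388/3 and P = 670/3.
Ratio Q_m/Q_c = 97/(388/3) = 0.75.

Q_m/Q_c = 0.75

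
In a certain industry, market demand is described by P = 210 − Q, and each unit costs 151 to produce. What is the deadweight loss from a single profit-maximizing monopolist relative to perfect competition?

Under competition P = MC = 151, so Q = (210 − 151)/1 = 59.
A monopolist chooses Q where MR = MC. MR = 210 − 2Q; setting this equal to 151 gives Q = 29.5 and P = 180.5.
DWL is the triangle between Q = 29.5 and Q = 59: ½·(59 − 29.5)·(180.5 − 151) = 435.125.

DWL = 435.125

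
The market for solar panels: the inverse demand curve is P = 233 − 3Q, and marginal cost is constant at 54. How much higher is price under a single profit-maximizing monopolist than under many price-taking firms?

Under competition P = MC = 54, so Q = (233 − 54)/3 = 179/3.
Monopoly sets MR = MC: 233 − 6Q = 54 ⇒ Q = 179/6, P = 233 − 3·179/6 = 143.5.
Change in price: 143.5 − 54 = 89.5.

Price rises by 89.5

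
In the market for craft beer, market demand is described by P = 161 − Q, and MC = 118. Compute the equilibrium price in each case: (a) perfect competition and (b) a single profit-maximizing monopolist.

Competition: P = 118; Monopoly: P = 139.5

Perfect competition: P = MC = 118, so 161 − Q = 118 and Q = 43.
Monopoly sets MR = MC: 161 − 2Q = 118 ⇒ Q = 21.5, P = 161 − 21.5 = 139.5.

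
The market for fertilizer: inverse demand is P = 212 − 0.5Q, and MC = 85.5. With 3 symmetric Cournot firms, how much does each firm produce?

q_i = 63.25

In a 3-firm Cournot equilibrium, symmetry and the first-order condition give q = (212 − 85.5)/(2) = 63.25. So Q = 189.75 and P = 117.125.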